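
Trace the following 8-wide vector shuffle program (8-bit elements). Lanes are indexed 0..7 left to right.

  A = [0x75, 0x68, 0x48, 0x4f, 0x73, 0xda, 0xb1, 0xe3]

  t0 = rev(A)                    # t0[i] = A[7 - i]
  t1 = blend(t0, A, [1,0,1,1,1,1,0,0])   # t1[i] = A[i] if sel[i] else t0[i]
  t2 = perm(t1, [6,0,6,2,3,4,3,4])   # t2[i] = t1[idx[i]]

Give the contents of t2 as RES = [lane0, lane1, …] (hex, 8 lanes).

t0 = [0xe3, 0xb1, 0xda, 0x73, 0x4f, 0x48, 0x68, 0x75]
t1 = [0x75, 0xb1, 0x48, 0x4f, 0x73, 0xda, 0x68, 0x75]
t2 = [0x68, 0x75, 0x68, 0x48, 0x4f, 0x73, 0x4f, 0x73]

RES = [0x68, 0x75, 0x68, 0x48, 0x4f, 0x73, 0x4f, 0x73]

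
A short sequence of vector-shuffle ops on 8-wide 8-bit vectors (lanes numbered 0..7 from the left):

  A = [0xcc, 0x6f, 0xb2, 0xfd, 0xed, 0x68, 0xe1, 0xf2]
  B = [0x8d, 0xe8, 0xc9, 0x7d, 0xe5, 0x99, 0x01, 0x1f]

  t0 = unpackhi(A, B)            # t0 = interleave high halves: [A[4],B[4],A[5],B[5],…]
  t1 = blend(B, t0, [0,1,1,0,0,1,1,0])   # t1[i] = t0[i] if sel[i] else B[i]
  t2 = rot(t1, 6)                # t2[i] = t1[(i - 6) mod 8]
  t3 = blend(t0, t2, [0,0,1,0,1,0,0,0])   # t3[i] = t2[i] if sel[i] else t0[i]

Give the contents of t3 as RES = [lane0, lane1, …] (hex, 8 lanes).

RES = [0xed, 0xe5, 0xe5, 0x99, 0xf2, 0x01, 0xf2, 0x1f]

  t0: ed e5 68 99 e1 01 f2 1f
  t1: 8d e5 68 7d e5 01 f2 1f
  t2: 68 7d e5 01 f2 1f 8d e5
  t3: ed e5 e5 99 f2 01 f2 1f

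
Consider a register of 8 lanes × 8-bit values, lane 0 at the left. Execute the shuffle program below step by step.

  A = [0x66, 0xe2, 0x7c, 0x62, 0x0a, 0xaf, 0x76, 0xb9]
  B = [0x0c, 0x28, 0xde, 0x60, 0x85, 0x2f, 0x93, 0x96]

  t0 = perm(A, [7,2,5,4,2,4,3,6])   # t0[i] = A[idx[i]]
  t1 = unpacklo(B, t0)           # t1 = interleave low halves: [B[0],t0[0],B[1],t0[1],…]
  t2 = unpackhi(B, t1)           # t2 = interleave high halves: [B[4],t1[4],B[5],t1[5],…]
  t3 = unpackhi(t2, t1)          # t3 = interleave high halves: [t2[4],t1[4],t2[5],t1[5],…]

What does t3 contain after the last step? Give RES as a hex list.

RES = [0x93, 0xde, 0x60, 0xaf, 0x96, 0x60, 0x0a, 0x0a]

t0 = [0xb9, 0x7c, 0xaf, 0x0a, 0x7c, 0x0a, 0x62, 0x76]
t1 = [0x0c, 0xb9, 0x28, 0x7c, 0xde, 0xaf, 0x60, 0x0a]
t2 = [0x85, 0xde, 0x2f, 0xaf, 0x93, 0x60, 0x96, 0x0a]
t3 = [0x93, 0xde, 0x60, 0xaf, 0x96, 0x60, 0x0a, 0x0a]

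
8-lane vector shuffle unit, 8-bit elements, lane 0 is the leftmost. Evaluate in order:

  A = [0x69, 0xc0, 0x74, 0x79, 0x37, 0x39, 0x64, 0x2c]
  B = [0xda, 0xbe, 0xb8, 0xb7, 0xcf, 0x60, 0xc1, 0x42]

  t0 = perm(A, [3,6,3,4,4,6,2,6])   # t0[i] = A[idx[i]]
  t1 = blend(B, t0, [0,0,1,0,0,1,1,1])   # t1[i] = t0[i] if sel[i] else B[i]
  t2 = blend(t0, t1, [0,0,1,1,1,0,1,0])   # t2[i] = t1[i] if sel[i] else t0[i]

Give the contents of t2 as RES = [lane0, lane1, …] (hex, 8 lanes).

  t0: 79 64 79 37 37 64 74 64
  t1: da be 79 b7 cf 64 74 64
  t2: 79 64 79 b7 cf 64 74 64

RES = [ 0x79  0x64  0x79  0xb7  0xcf  0x64  0x74  0x64 ]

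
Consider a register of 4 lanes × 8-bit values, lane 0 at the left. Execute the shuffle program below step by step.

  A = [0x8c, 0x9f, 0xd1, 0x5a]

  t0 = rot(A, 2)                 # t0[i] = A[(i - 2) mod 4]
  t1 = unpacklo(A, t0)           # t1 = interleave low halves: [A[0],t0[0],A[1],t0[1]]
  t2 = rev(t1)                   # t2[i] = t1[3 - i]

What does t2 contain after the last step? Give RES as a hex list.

RES = [0x5a, 0x9f, 0xd1, 0x8c]

  t0: d1 5a 8c 9f
  t1: 8c d1 9f 5a
  t2: 5a 9f d1 8c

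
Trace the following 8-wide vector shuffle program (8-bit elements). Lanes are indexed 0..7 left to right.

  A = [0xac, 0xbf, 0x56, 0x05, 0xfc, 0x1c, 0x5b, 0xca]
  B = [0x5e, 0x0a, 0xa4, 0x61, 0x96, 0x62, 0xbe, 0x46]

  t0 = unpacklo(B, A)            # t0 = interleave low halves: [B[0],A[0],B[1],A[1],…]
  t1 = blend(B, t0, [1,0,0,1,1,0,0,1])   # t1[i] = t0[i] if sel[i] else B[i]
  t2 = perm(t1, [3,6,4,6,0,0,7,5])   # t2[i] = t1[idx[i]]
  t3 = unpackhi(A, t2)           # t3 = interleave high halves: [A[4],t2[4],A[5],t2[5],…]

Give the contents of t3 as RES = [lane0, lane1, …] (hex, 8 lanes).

t0 = [0x5e, 0xac, 0x0a, 0xbf, 0xa4, 0x56, 0x61, 0x05]
t1 = [0x5e, 0x0a, 0xa4, 0xbf, 0xa4, 0x62, 0xbe, 0x05]
t2 = [0xbf, 0xbe, 0xa4, 0xbe, 0x5e, 0x5e, 0x05, 0x62]
t3 = [0xfc, 0x5e, 0x1c, 0x5e, 0x5b, 0x05, 0xca, 0x62]

RES = [0xfc, 0x5e, 0x1c, 0x5e, 0x5b, 0x05, 0xca, 0x62]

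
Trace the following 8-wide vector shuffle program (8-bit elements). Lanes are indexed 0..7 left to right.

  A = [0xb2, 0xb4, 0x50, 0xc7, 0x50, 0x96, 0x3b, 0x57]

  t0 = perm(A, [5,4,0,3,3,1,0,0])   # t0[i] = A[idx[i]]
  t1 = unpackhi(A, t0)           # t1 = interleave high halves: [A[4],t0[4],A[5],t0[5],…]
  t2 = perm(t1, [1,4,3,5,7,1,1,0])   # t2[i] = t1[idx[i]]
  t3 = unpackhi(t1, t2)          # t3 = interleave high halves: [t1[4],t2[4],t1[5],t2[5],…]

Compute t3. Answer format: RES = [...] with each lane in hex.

RES = [0x3b, 0xb2, 0xb2, 0xc7, 0x57, 0xc7, 0xb2, 0x50]

t0 = [0x96, 0x50, 0xb2, 0xc7, 0xc7, 0xb4, 0xb2, 0xb2]
t1 = [0x50, 0xc7, 0x96, 0xb4, 0x3b, 0xb2, 0x57, 0xb2]
t2 = [0xc7, 0x3b, 0xb4, 0xb2, 0xb2, 0xc7, 0xc7, 0x50]
t3 = [0x3b, 0xb2, 0xb2, 0xc7, 0x57, 0xc7, 0xb2, 0x50]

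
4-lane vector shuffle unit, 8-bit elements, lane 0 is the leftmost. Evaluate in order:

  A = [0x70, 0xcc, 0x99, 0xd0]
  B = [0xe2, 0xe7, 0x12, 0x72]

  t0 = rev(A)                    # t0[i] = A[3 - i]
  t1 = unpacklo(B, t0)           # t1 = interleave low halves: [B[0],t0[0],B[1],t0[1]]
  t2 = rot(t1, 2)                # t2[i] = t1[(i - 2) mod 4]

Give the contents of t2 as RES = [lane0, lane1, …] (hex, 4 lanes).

t0 = [0xd0, 0x99, 0xcc, 0x70]
t1 = [0xe2, 0xd0, 0xe7, 0x99]
t2 = [0xe7, 0x99, 0xe2, 0xd0]

RES = [ 0xe7  0x99  0xe2  0xd0 ]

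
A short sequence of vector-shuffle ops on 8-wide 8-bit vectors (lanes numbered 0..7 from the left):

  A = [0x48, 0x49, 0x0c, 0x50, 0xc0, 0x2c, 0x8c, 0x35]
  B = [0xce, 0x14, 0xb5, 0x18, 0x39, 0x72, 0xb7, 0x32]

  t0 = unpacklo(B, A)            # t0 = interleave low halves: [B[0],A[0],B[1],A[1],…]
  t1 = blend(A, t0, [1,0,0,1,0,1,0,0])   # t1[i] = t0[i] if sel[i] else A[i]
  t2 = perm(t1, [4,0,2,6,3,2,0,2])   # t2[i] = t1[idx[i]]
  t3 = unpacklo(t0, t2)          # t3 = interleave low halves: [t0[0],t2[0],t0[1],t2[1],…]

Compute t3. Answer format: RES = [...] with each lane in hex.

RES = [ 0xce  0xc0  0x48  0xce  0x14  0x0c  0x49  0x8c ]

t0 = [0xce, 0x48, 0x14, 0x49, 0xb5, 0x0c, 0x18, 0x50]
t1 = [0xce, 0x49, 0x0c, 0x49, 0xc0, 0x0c, 0x8c, 0x35]
t2 = [0xc0, 0xce, 0x0c, 0x8c, 0x49, 0x0c, 0xce, 0x0c]
t3 = [0xce, 0xc0, 0x48, 0xce, 0x14, 0x0c, 0x49, 0x8c]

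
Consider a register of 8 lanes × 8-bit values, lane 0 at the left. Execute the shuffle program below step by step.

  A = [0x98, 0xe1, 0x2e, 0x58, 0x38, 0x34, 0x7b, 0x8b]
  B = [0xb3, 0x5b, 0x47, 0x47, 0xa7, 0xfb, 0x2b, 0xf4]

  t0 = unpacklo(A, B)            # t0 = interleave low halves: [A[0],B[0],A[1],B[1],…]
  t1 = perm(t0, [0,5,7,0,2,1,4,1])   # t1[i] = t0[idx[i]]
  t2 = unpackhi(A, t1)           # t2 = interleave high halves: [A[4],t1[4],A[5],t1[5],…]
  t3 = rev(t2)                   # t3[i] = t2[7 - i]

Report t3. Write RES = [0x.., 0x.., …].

  t0: 98 b3 e1 5b 2e 47 58 47
  t1: 98 47 47 98 e1 b3 2e b3
  t2: 38 e1 34 b3 7b 2e 8b b3
  t3: b3 8b 2e 7b b3 34 e1 38

RES = [0xb3, 0x8b, 0x2e, 0x7b, 0xb3, 0x34, 0xe1, 0x38]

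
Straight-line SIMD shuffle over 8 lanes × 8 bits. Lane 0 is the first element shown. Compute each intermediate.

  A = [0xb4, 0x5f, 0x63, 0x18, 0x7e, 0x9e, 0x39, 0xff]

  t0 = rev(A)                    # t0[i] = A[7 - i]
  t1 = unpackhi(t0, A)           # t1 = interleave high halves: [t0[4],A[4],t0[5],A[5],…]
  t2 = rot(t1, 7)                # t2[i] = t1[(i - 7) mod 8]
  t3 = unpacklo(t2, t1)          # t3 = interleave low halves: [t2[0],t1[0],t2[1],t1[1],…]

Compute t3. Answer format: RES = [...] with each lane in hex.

  t0: ff 39 9e 7e 18 63 5f b4
  t1: 18 7e 63 9e 5f 39 b4 ff
  t2: 7e 63 9e 5f 39 b4 ff 18
  t3: 7e 18 63 7e 9e 63 5f 9e

RES = [0x7e, 0x18, 0x63, 0x7e, 0x9e, 0x63, 0x5f, 0x9e]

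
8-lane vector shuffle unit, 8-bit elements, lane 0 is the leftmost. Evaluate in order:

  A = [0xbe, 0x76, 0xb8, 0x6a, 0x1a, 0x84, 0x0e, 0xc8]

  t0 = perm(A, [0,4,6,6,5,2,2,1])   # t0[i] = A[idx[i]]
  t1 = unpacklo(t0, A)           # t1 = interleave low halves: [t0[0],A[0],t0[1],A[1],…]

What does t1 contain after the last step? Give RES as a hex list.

RES = [ 0xbe  0xbe  0x1a  0x76  0x0e  0xb8  0x0e  0x6a ]

→ t0 |be|1a|0e|0e|84|b8|b8|76|
→ t1 |be|be|1a|76|0e|b8|0e|6a|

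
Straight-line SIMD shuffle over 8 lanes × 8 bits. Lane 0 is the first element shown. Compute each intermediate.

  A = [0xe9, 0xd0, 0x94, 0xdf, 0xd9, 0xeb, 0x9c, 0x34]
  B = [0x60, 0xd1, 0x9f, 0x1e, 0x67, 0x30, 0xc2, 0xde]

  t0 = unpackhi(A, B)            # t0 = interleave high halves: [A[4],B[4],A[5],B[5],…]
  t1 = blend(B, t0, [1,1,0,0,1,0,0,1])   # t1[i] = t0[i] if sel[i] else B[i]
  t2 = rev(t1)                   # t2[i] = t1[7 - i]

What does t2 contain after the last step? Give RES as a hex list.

RES = [0xde, 0xc2, 0x30, 0x9c, 0x1e, 0x9f, 0x67, 0xd9]

  t0: d9 67 eb 30 9c c2 34 de
  t1: d9 67 9f 1e 9c 30 c2 de
  t2: de c2 30 9c 1e 9f 67 d9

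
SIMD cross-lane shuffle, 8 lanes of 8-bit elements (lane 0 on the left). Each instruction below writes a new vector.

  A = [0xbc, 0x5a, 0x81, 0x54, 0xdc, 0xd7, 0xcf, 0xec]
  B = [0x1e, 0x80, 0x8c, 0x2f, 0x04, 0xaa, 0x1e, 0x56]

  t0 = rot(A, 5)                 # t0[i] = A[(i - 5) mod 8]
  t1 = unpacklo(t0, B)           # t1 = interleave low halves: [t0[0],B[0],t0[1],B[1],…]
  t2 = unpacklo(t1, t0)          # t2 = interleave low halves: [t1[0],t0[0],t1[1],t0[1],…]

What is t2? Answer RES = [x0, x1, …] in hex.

t0 = [0x54, 0xdc, 0xd7, 0xcf, 0xec, 0xbc, 0x5a, 0x81]
t1 = [0x54, 0x1e, 0xdc, 0x80, 0xd7, 0x8c, 0xcf, 0x2f]
t2 = [0x54, 0x54, 0x1e, 0xdc, 0xdc, 0xd7, 0x80, 0xcf]

RES = [ 0x54  0x54  0x1e  0xdc  0xdc  0xd7  0x80  0xcf ]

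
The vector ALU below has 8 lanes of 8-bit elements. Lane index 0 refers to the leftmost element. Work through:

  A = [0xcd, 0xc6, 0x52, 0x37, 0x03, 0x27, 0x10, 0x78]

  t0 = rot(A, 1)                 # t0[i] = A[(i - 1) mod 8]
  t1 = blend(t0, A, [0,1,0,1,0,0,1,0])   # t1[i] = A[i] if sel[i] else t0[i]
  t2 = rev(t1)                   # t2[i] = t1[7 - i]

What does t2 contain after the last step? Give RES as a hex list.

RES = [ 0x10  0x10  0x03  0x37  0x37  0xc6  0xc6  0x78 ]

t0 = [0x78, 0xcd, 0xc6, 0x52, 0x37, 0x03, 0x27, 0x10]
t1 = [0x78, 0xc6, 0xc6, 0x37, 0x37, 0x03, 0x10, 0x10]
t2 = [0x10, 0x10, 0x03, 0x37, 0x37, 0xc6, 0xc6, 0x78]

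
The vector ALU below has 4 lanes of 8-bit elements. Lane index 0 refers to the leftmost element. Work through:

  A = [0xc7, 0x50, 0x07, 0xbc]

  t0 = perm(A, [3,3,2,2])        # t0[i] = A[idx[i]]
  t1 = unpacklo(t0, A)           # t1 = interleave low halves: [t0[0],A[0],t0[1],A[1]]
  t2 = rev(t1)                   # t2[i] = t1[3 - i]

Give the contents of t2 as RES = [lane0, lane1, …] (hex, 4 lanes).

RES = [ 0x50  0xbc  0xc7  0xbc ]

→ t0 |bc|bc|07|07|
→ t1 |bc|c7|bc|50|
→ t2 |50|bc|c7|bc|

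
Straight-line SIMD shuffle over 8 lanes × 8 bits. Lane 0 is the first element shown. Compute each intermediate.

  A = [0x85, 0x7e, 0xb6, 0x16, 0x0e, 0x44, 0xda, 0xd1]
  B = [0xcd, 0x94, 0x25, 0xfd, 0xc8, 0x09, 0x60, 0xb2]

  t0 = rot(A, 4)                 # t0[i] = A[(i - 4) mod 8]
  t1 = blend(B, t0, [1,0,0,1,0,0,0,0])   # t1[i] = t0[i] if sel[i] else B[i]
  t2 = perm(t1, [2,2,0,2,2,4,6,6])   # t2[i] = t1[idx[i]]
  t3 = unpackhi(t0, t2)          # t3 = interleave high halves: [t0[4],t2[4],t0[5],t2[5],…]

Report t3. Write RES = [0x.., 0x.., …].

RES = [ 0x85  0x25  0x7e  0xc8  0xb6  0x60  0x16  0x60 ]

t0 = [0x0e, 0x44, 0xda, 0xd1, 0x85, 0x7e, 0xb6, 0x16]
t1 = [0x0e, 0x94, 0x25, 0xd1, 0xc8, 0x09, 0x60, 0xb2]
t2 = [0x25, 0x25, 0x0e, 0x25, 0x25, 0xc8, 0x60, 0x60]
t3 = [0x85, 0x25, 0x7e, 0xc8, 0xb6, 0x60, 0x16, 0x60]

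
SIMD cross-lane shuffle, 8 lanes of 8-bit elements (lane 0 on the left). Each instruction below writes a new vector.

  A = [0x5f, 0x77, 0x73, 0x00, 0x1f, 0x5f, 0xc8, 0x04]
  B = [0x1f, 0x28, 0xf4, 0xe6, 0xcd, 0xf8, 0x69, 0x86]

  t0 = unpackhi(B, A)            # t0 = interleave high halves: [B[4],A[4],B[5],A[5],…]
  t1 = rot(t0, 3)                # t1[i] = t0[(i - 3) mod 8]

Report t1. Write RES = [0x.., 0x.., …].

RES = [0xc8, 0x86, 0x04, 0xcd, 0x1f, 0xf8, 0x5f, 0x69]

→ t0 |cd|1f|f8|5f|69|c8|86|04|
→ t1 |c8|86|04|cd|1f|f8|5f|69|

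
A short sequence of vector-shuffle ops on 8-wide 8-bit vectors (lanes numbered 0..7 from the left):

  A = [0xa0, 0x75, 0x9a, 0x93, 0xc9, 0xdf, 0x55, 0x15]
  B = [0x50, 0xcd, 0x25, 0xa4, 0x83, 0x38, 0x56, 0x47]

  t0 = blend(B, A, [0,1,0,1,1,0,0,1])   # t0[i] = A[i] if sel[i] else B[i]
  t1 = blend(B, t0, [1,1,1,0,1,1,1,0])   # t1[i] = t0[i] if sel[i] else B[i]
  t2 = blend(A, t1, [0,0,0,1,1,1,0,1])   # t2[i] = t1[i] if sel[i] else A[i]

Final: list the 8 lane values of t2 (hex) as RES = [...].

  t0: 50 75 25 93 c9 38 56 15
  t1: 50 75 25 a4 c9 38 56 47
  t2: a0 75 9a a4 c9 38 55 47

RES = [ 0xa0  0x75  0x9a  0xa4  0xc9  0x38  0x55  0x47 ]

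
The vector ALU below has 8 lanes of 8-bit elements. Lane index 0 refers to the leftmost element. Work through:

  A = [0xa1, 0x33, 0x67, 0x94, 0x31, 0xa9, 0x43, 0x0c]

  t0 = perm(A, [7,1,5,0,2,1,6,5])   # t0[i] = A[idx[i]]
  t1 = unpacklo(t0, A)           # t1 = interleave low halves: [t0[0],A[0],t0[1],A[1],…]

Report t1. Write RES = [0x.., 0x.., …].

  t0: 0c 33 a9 a1 67 33 43 a9
  t1: 0c a1 33 33 a9 67 a1 94

RES = [ 0x0c  0xa1  0x33  0x33  0xa9  0x67  0xa1  0x94 ]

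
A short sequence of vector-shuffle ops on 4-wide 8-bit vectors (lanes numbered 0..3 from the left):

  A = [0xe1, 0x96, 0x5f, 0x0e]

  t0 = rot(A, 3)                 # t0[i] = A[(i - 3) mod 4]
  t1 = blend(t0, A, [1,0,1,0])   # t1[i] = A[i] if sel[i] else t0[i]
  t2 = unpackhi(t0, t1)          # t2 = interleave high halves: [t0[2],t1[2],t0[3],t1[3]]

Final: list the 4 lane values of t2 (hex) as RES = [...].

RES = [0x0e, 0x5f, 0xe1, 0xe1]

→ t0 |96|5f|0e|e1|
→ t1 |e1|5f|5f|e1|
→ t2 |0e|5f|e1|e1|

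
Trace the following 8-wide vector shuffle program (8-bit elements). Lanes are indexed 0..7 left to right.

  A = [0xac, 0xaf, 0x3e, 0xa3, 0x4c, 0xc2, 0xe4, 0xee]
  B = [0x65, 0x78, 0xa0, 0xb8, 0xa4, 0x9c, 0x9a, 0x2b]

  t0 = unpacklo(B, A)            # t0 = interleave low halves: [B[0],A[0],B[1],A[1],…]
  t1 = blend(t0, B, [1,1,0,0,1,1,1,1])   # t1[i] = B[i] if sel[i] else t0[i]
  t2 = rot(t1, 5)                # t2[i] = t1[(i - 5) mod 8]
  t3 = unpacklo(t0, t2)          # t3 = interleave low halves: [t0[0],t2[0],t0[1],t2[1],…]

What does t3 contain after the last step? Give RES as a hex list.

RES = [ 0x65  0xaf  0xac  0xa4  0x78  0x9c  0xaf  0x9a ]

t0 = [0x65, 0xac, 0x78, 0xaf, 0xa0, 0x3e, 0xb8, 0xa3]
t1 = [0x65, 0x78, 0x78, 0xaf, 0xa4, 0x9c, 0x9a, 0x2b]
t2 = [0xaf, 0xa4, 0x9c, 0x9a, 0x2b, 0x65, 0x78, 0x78]
t3 = [0x65, 0xaf, 0xac, 0xa4, 0x78, 0x9c, 0xaf, 0x9a]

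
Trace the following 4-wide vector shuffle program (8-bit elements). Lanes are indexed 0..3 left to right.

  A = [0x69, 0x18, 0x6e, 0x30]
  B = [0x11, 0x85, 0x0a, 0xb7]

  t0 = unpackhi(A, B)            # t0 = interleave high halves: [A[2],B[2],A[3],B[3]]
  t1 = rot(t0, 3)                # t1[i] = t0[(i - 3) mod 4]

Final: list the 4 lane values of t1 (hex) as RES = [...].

RES = [ 0x0a  0x30  0xb7  0x6e ]

→ t0 |6e|0a|30|b7|
→ t1 |0a|30|b7|6e|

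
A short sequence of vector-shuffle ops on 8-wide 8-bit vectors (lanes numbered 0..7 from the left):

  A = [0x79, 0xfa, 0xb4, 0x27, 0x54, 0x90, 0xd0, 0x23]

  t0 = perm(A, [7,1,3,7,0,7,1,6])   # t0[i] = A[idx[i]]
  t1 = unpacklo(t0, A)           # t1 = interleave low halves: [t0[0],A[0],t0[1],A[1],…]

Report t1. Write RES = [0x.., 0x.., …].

t0 = [0x23, 0xfa, 0x27, 0x23, 0x79, 0x23, 0xfa, 0xd0]
t1 = [0x23, 0x79, 0xfa, 0xfa, 0x27, 0xb4, 0x23, 0x27]

RES = [ 0x23  0x79  0xfa  0xfa  0x27  0xb4  0x23  0x27 ]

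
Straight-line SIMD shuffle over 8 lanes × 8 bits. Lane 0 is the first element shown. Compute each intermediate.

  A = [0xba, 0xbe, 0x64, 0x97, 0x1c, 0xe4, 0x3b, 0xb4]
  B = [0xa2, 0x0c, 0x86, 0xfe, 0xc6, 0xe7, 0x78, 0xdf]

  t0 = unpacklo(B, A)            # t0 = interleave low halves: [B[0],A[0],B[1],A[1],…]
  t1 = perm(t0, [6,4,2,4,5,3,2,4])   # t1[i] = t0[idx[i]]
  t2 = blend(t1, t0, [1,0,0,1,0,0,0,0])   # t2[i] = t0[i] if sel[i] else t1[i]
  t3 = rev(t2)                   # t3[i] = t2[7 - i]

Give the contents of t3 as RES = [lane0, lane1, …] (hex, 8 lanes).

RES = [0x86, 0x0c, 0xbe, 0x64, 0xbe, 0x0c, 0x86, 0xa2]

t0 = [0xa2, 0xba, 0x0c, 0xbe, 0x86, 0x64, 0xfe, 0x97]
t1 = [0xfe, 0x86, 0x0c, 0x86, 0x64, 0xbe, 0x0c, 0x86]
t2 = [0xa2, 0x86, 0x0c, 0xbe, 0x64, 0xbe, 0x0c, 0x86]
t3 = [0x86, 0x0c, 0xbe, 0x64, 0xbe, 0x0c, 0x86, 0xa2]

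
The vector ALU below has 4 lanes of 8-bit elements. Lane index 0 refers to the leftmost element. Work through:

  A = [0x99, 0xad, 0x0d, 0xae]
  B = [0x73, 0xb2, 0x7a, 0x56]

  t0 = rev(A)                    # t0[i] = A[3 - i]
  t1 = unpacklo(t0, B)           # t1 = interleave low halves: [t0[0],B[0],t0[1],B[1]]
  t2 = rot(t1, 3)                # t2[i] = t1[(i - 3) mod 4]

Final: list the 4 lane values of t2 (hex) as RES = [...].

RES = [0x73, 0x0d, 0xb2, 0xae]

  t0: ae 0d ad 99
  t1: ae 73 0d b2
  t2: 73 0d b2 ae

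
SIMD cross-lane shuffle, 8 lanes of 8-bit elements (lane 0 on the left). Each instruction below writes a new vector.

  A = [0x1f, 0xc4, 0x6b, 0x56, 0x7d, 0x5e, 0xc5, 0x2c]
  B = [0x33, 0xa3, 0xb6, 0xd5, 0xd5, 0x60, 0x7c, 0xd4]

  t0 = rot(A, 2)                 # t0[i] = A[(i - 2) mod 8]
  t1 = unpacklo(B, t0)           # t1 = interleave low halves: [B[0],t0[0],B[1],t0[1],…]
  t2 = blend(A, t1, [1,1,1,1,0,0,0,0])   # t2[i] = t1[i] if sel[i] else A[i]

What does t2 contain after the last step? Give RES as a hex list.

RES = [0x33, 0xc5, 0xa3, 0x2c, 0x7d, 0x5e, 0xc5, 0x2c]

t0 = [0xc5, 0x2c, 0x1f, 0xc4, 0x6b, 0x56, 0x7d, 0x5e]
t1 = [0x33, 0xc5, 0xa3, 0x2c, 0xb6, 0x1f, 0xd5, 0xc4]
t2 = [0x33, 0xc5, 0xa3, 0x2c, 0x7d, 0x5e, 0xc5, 0x2c]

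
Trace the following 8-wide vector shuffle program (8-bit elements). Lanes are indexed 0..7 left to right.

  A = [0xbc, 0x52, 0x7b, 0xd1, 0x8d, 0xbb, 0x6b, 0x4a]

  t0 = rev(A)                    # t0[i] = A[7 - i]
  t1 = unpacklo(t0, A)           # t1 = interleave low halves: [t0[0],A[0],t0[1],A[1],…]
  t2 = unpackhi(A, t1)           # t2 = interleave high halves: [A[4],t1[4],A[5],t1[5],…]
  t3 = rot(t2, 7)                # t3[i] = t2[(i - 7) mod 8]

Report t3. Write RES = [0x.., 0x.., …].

  t0: 4a 6b bb 8d d1 7b 52 bc
  t1: 4a bc 6b 52 bb 7b 8d d1
  t2: 8d bb bb 7b 6b 8d 4a d1
  t3: bb bb 7b 6b 8d 4a d1 8d

RES = [ 0xbb  0xbb  0x7b  0x6b  0x8d  0x4a  0xd1  0x8d ]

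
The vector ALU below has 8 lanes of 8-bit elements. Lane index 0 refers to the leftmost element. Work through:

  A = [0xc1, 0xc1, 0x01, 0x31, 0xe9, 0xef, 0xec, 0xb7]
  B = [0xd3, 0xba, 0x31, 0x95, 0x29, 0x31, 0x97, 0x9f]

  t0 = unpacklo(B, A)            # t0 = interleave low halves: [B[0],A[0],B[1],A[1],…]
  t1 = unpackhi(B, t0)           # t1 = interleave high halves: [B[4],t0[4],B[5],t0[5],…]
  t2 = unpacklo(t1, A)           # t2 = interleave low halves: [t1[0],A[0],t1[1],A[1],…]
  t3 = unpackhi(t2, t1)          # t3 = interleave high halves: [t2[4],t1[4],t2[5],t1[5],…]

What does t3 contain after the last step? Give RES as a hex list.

t0 = [0xd3, 0xc1, 0xba, 0xc1, 0x31, 0x01, 0x95, 0x31]
t1 = [0x29, 0x31, 0x31, 0x01, 0x97, 0x95, 0x9f, 0x31]
t2 = [0x29, 0xc1, 0x31, 0xc1, 0x31, 0x01, 0x01, 0x31]
t3 = [0x31, 0x97, 0x01, 0x95, 0x01, 0x9f, 0x31, 0x31]

RES = [0x31, 0x97, 0x01, 0x95, 0x01, 0x9f, 0x31, 0x31]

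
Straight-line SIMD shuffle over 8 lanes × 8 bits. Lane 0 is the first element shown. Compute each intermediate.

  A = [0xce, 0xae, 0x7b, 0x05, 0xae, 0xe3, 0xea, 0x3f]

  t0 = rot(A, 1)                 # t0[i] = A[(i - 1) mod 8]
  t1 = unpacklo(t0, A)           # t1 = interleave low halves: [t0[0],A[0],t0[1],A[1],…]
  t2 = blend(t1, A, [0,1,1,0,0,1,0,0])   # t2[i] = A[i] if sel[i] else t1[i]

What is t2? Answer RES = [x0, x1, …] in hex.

RES = [0x3f, 0xae, 0x7b, 0xae, 0xae, 0xe3, 0x7b, 0x05]

  t0: 3f ce ae 7b 05 ae e3 ea
  t1: 3f ce ce ae ae 7b 7b 05
  t2: 3f ae 7b ae ae e3 7b 05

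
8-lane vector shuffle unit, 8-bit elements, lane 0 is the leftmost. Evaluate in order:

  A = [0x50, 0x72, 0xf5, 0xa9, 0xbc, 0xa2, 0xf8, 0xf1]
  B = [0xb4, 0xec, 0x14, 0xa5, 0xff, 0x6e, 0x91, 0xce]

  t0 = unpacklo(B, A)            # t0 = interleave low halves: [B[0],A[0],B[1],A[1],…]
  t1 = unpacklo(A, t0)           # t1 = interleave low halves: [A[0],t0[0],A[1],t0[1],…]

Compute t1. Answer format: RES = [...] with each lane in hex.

RES = [0x50, 0xb4, 0x72, 0x50, 0xf5, 0xec, 0xa9, 0x72]

t0 = [0xb4, 0x50, 0xec, 0x72, 0x14, 0xf5, 0xa5, 0xa9]
t1 = [0x50, 0xb4, 0x72, 0x50, 0xf5, 0xec, 0xa9, 0x72]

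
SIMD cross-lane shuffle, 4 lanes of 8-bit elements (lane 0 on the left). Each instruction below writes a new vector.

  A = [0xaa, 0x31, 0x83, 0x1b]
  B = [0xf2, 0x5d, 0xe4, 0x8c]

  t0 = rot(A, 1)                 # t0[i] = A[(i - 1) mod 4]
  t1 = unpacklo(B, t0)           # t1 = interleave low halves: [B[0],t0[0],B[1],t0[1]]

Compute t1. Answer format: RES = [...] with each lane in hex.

RES = [0xf2, 0x1b, 0x5d, 0xaa]

→ t0 |1b|aa|31|83|
→ t1 |f2|1b|5d|aa|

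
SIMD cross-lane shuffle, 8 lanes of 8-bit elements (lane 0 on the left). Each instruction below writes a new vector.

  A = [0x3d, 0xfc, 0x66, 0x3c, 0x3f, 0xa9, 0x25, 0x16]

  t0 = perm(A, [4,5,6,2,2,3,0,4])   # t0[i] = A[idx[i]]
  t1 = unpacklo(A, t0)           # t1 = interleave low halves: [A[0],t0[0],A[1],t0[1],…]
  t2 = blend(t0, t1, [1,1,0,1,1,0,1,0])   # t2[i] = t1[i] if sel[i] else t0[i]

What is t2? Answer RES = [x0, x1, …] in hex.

t0 = [0x3f, 0xa9, 0x25, 0x66, 0x66, 0x3c, 0x3d, 0x3f]
t1 = [0x3d, 0x3f, 0xfc, 0xa9, 0x66, 0x25, 0x3c, 0x66]
t2 = [0x3d, 0x3f, 0x25, 0xa9, 0x66, 0x3c, 0x3c, 0x3f]

RES = [0x3d, 0x3f, 0x25, 0xa9, 0x66, 0x3c, 0x3c, 0x3f]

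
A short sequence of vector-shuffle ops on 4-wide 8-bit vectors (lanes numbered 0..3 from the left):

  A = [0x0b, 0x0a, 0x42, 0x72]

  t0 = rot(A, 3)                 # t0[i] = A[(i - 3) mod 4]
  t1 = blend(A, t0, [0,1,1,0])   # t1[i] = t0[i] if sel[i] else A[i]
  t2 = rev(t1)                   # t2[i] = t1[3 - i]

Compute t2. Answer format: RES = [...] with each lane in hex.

RES = [0x72, 0x72, 0x42, 0x0b]

→ t0 |0a|42|72|0b|
→ t1 |0b|42|72|72|
→ t2 |72|72|42|0b|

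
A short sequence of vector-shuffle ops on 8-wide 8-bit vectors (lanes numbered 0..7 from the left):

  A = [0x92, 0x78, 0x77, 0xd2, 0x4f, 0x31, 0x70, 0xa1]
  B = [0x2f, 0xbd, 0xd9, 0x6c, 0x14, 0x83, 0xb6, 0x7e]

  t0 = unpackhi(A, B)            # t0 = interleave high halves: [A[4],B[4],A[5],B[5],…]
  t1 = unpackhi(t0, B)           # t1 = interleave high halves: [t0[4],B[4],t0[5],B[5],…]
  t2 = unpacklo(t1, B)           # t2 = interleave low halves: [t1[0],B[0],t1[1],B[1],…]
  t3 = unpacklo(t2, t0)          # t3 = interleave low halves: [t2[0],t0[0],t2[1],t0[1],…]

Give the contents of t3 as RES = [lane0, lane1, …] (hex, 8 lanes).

  t0: 4f 14 31 83 70 b6 a1 7e
  t1: 70 14 b6 83 a1 b6 7e 7e
  t2: 70 2f 14 bd b6 d9 83 6c
  t3: 70 4f 2f 14 14 31 bd 83

RES = [0x70, 0x4f, 0x2f, 0x14, 0x14, 0x31, 0xbd, 0x83]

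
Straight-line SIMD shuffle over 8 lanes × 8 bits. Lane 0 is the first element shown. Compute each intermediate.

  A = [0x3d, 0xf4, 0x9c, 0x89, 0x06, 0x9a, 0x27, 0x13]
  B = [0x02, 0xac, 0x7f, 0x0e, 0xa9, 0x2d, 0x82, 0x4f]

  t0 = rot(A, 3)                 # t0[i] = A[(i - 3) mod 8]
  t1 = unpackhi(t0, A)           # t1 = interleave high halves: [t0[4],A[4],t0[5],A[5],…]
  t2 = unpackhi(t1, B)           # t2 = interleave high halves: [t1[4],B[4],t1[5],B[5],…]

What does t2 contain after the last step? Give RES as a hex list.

RES = [ 0x89  0xa9  0x27  0x2d  0x06  0x82  0x13  0x4f ]

→ t0 |9a|27|13|3d|f4|9c|89|06|
→ t1 |f4|06|9c|9a|89|27|06|13|
→ t2 |89|a9|27|2d|06|82|13|4f|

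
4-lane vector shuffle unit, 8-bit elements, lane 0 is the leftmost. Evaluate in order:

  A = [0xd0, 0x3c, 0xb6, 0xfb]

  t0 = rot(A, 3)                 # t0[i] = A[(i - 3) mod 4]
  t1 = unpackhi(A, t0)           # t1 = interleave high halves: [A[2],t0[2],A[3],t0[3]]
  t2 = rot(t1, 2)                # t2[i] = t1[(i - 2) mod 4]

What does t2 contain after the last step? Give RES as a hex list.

→ t0 |3c|b6|fb|d0|
→ t1 |b6|fb|fb|d0|
→ t2 |fb|d0|b6|fb|

RES = [0xfb, 0xd0, 0xb6, 0xfb]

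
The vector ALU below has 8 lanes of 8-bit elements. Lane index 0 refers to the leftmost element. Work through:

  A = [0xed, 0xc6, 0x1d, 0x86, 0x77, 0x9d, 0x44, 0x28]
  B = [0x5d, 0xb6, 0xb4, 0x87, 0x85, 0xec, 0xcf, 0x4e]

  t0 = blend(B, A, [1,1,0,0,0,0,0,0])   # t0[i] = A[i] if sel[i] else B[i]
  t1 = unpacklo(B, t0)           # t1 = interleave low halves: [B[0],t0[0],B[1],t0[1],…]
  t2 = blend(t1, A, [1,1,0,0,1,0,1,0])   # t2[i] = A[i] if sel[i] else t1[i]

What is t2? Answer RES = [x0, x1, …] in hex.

RES = [0xed, 0xc6, 0xb6, 0xc6, 0x77, 0xb4, 0x44, 0x87]

  t0: ed c6 b4 87 85 ec cf 4e
  t1: 5d ed b6 c6 b4 b4 87 87
  t2: ed c6 b6 c6 77 b4 44 87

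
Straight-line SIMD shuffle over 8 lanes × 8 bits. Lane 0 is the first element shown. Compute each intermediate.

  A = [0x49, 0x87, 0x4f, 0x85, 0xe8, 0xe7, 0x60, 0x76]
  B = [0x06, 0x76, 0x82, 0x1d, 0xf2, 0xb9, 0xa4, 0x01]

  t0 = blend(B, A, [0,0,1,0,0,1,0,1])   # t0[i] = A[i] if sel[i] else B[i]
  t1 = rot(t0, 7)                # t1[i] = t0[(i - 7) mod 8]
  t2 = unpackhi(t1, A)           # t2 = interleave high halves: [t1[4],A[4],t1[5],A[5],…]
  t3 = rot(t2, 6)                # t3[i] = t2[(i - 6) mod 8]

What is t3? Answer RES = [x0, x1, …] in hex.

→ t0 |06|76|4f|1d|f2|e7|a4|76|
→ t1 |76|4f|1d|f2|e7|a4|76|06|
→ t2 |e7|e8|a4|e7|76|60|06|76|
→ t3 |a4|e7|76|60|06|76|e7|e8|

RES = [ 0xa4  0xe7  0x76  0x60  0x06  0x76  0xe7  0xe8 ]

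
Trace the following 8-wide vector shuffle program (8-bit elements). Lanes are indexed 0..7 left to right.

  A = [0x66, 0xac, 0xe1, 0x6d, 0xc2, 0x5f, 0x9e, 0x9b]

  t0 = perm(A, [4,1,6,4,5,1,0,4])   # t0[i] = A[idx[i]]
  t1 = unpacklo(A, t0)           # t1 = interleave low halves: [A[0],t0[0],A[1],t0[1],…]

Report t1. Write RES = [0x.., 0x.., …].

RES = [ 0x66  0xc2  0xac  0xac  0xe1  0x9e  0x6d  0xc2 ]

  t0: c2 ac 9e c2 5f ac 66 c2
  t1: 66 c2 ac ac e1 9e 6d c2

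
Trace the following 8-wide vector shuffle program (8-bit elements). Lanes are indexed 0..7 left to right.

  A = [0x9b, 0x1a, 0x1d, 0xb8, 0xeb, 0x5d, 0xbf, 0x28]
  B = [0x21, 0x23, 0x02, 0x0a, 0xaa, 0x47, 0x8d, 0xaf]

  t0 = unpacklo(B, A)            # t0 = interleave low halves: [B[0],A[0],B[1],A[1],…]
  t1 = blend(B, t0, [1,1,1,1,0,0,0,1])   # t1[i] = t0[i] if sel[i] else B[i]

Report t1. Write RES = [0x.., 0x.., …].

  t0: 21 9b 23 1a 02 1d 0a b8
  t1: 21 9b 23 1a aa 47 8d b8

RES = [0x21, 0x9b, 0x23, 0x1a, 0xaa, 0x47, 0x8d, 0xb8]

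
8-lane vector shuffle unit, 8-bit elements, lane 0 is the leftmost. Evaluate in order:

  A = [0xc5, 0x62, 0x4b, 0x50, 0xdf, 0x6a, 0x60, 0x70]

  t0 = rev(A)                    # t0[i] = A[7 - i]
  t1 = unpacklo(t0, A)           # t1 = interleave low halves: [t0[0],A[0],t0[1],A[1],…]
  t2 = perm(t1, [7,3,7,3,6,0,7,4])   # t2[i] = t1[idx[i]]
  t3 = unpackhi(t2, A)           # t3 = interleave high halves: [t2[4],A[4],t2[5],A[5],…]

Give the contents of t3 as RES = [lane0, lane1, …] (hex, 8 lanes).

  t0: 70 60 6a df 50 4b 62 c5
  t1: 70 c5 60 62 6a 4b df 50
  t2: 50 62 50 62 df 70 50 6a
  t3: df df 70 6a 50 60 6a 70

RES = [ 0xdf  0xdf  0x70  0x6a  0x50  0x60  0x6a  0x70 ]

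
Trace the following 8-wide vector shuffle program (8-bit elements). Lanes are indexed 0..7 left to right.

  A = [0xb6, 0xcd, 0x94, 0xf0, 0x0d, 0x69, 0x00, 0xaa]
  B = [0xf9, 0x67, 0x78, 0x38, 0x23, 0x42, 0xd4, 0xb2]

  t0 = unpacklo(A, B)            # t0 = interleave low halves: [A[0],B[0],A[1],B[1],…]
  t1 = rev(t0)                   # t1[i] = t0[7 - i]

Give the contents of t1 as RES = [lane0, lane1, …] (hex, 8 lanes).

RES = [ 0x38  0xf0  0x78  0x94  0x67  0xcd  0xf9  0xb6 ]

→ t0 |b6|f9|cd|67|94|78|f0|38|
→ t1 |38|f0|78|94|67|cd|f9|b6|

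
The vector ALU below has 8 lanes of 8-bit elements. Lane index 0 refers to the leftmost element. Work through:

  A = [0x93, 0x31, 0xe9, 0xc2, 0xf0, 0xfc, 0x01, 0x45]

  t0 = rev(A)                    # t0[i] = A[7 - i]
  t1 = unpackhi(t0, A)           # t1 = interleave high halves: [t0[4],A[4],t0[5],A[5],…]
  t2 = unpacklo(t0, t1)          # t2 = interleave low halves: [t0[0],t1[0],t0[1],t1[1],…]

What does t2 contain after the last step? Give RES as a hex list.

→ t0 |45|01|fc|f0|c2|e9|31|93|
→ t1 |c2|f0|e9|fc|31|01|93|45|
→ t2 |45|c2|01|f0|fc|e9|f0|fc|

RES = [0x45, 0xc2, 0x01, 0xf0, 0xfc, 0xe9, 0xf0, 0xfc]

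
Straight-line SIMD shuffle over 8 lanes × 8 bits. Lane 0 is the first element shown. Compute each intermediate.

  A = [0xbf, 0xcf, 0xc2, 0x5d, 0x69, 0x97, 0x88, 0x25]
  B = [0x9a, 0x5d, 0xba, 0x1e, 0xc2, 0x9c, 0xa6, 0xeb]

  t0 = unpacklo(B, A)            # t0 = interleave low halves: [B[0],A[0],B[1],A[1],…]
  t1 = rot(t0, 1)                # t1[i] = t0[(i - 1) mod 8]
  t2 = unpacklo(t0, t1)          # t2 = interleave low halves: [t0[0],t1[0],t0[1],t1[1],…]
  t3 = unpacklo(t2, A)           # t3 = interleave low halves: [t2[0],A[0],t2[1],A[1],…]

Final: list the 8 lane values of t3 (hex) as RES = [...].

RES = [ 0x9a  0xbf  0x5d  0xcf  0xbf  0xc2  0x9a  0x5d ]

t0 = [0x9a, 0xbf, 0x5d, 0xcf, 0xba, 0xc2, 0x1e, 0x5d]
t1 = [0x5d, 0x9a, 0xbf, 0x5d, 0xcf, 0xba, 0xc2, 0x1e]
t2 = [0x9a, 0x5d, 0xbf, 0x9a, 0x5d, 0xbf, 0xcf, 0x5d]
t3 = [0x9a, 0xbf, 0x5d, 0xcf, 0xbf, 0xc2, 0x9a, 0x5d]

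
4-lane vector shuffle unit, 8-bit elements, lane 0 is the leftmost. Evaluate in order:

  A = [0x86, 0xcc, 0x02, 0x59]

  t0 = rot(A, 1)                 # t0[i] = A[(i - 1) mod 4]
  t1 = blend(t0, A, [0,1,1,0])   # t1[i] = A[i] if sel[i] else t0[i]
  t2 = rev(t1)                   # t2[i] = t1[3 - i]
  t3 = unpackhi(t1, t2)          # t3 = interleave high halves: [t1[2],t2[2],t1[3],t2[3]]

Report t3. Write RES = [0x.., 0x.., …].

→ t0 |59|86|cc|02|
→ t1 |59|cc|02|02|
→ t2 |02|02|cc|59|
→ t3 |02|cc|02|59|

RES = [0x02, 0xcc, 0x02, 0x59]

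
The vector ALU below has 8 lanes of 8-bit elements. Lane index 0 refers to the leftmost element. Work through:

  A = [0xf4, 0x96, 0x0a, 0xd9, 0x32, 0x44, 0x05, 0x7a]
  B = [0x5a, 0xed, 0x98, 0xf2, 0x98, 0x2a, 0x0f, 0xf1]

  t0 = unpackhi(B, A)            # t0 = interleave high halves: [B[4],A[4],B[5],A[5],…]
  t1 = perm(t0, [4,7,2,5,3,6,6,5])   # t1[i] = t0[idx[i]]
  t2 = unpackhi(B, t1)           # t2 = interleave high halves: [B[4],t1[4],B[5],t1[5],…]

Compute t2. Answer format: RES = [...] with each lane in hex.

RES = [0x98, 0x44, 0x2a, 0xf1, 0x0f, 0xf1, 0xf1, 0x05]

→ t0 |98|32|2a|44|0f|05|f1|7a|
→ t1 |0f|7a|2a|05|44|f1|f1|05|
→ t2 |98|44|2a|f1|0f|f1|f1|05|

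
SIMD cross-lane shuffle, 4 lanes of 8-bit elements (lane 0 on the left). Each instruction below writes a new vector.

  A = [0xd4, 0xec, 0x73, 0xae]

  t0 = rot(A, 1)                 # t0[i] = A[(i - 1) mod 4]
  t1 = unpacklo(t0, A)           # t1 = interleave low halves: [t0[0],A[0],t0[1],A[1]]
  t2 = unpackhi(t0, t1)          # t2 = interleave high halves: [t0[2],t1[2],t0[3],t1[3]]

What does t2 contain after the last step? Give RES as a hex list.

RES = [0xec, 0xd4, 0x73, 0xec]

  t0: ae d4 ec 73
  t1: ae d4 d4 ec
  t2: ec d4 73 ec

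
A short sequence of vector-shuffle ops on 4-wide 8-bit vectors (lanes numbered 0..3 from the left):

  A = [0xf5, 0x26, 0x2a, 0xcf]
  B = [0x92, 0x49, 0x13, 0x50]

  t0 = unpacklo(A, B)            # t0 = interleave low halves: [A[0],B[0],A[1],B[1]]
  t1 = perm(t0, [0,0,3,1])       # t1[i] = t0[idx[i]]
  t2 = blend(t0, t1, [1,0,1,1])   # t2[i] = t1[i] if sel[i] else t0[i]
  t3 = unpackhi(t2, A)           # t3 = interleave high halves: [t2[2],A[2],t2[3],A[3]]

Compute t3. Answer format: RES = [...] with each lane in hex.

RES = [0x49, 0x2a, 0x92, 0xcf]

  t0: f5 92 26 49
  t1: f5 f5 49 92
  t2: f5 92 49 92
  t3: 49 2a 92 cf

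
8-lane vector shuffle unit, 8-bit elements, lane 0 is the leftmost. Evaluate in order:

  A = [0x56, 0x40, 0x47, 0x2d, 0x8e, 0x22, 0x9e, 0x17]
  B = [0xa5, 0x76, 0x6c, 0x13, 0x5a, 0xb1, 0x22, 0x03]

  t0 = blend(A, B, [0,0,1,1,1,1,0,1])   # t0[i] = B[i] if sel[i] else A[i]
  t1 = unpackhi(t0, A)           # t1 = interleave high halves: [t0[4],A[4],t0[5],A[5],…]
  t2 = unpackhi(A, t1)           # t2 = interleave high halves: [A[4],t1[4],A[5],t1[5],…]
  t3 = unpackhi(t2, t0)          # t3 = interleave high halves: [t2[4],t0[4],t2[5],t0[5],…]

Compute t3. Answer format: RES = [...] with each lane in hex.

t0 = [0x56, 0x40, 0x6c, 0x13, 0x5a, 0xb1, 0x9e, 0x03]
t1 = [0x5a, 0x8e, 0xb1, 0x22, 0x9e, 0x9e, 0x03, 0x17]
t2 = [0x8e, 0x9e, 0x22, 0x9e, 0x9e, 0x03, 0x17, 0x17]
t3 = [0x9e, 0x5a, 0x03, 0xb1, 0x17, 0x9e, 0x17, 0x03]

RES = [ 0x9e  0x5a  0x03  0xb1  0x17  0x9e  0x17  0x03 ]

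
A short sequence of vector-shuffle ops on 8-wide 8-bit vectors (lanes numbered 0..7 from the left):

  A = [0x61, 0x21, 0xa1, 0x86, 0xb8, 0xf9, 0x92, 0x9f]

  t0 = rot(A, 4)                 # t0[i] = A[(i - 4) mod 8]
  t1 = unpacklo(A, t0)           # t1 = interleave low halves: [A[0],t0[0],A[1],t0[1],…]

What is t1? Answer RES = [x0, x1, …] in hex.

t0 = [0xb8, 0xf9, 0x92, 0x9f, 0x61, 0x21, 0xa1, 0x86]
t1 = [0x61, 0xb8, 0x21, 0xf9, 0xa1, 0x92, 0x86, 0x9f]

RES = [ 0x61  0xb8  0x21  0xf9  0xa1  0x92  0x86  0x9f ]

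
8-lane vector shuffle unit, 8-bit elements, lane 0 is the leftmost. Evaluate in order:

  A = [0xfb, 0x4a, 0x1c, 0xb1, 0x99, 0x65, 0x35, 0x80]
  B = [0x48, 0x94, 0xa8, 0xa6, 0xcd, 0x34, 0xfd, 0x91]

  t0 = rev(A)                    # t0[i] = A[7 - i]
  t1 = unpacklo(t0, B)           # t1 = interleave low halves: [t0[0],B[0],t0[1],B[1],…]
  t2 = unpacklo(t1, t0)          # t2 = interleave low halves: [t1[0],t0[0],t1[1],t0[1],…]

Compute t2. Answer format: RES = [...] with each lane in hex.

RES = [0x80, 0x80, 0x48, 0x35, 0x35, 0x65, 0x94, 0x99]

→ t0 |80|35|65|99|b1|1c|4a|fb|
→ t1 |80|48|35|94|65|a8|99|a6|
→ t2 |80|80|48|35|35|65|94|99|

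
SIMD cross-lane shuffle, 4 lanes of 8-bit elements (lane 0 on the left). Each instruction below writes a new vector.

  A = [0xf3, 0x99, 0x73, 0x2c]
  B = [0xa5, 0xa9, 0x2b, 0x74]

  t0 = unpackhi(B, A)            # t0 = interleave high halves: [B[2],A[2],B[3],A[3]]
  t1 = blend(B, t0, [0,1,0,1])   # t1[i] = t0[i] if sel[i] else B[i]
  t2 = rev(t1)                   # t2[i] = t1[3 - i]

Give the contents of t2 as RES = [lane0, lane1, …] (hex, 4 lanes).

  t0: 2b 73 74 2c
  t1: a5 73 2b 2c
  t2: 2c 2b 73 a5

RES = [ 0x2c  0x2b  0x73  0xa5 ]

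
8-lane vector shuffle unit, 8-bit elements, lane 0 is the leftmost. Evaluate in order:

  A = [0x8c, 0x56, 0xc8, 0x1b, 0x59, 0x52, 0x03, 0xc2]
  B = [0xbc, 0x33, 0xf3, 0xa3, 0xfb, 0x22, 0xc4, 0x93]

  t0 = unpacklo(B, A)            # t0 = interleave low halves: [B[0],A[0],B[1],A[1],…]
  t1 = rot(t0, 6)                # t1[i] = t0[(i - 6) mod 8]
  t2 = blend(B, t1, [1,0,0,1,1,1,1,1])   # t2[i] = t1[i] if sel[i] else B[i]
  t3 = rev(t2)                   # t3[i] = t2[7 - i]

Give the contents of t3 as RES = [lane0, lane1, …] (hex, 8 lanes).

→ t0 |bc|8c|33|56|f3|c8|a3|1b|
→ t1 |33|56|f3|c8|a3|1b|bc|8c|
→ t2 |33|33|f3|c8|a3|1b|bc|8c|
→ t3 |8c|bc|1b|a3|c8|f3|33|33|

RES = [ 0x8c  0xbc  0x1b  0xa3  0xc8  0xf3  0x33  0x33 ]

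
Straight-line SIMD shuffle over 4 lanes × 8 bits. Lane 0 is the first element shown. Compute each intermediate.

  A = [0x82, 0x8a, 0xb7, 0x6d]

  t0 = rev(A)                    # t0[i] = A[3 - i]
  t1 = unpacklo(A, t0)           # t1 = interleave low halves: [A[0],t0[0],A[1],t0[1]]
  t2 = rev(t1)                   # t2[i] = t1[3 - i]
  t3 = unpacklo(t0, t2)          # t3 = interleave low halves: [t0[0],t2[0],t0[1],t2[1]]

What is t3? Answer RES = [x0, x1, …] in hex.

  t0: 6d b7 8a 82
  t1: 82 6d 8a b7
  t2: b7 8a 6d 82
  t3: 6d b7 b7 8a

RES = [ 0x6d  0xb7  0xb7  0x8a ]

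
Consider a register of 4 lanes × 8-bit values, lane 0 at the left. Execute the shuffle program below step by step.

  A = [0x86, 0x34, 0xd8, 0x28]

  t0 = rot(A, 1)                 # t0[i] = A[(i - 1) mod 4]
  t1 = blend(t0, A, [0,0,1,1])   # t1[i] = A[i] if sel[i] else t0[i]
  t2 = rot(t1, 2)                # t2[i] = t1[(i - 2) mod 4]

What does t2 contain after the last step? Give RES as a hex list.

→ t0 |28|86|34|d8|
→ t1 |28|86|d8|28|
→ t2 |d8|28|28|86|

RES = [0xd8, 0x28, 0x28, 0x86]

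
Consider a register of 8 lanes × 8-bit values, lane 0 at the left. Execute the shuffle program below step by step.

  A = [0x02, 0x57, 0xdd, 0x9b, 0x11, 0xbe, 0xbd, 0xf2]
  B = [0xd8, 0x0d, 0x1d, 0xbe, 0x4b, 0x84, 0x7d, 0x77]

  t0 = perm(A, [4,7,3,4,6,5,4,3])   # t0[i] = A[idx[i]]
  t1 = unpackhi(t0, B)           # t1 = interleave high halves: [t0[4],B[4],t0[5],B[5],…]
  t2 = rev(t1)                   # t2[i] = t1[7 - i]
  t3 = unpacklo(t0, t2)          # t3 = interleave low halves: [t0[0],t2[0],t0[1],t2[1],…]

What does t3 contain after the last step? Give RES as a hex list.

RES = [0x11, 0x77, 0xf2, 0x9b, 0x9b, 0x7d, 0x11, 0x11]

t0 = [0x11, 0xf2, 0x9b, 0x11, 0xbd, 0xbe, 0x11, 0x9b]
t1 = [0xbd, 0x4b, 0xbe, 0x84, 0x11, 0x7d, 0x9b, 0x77]
t2 = [0x77, 0x9b, 0x7d, 0x11, 0x84, 0xbe, 0x4b, 0xbd]
t3 = [0x11, 0x77, 0xf2, 0x9b, 0x9b, 0x7d, 0x11, 0x11]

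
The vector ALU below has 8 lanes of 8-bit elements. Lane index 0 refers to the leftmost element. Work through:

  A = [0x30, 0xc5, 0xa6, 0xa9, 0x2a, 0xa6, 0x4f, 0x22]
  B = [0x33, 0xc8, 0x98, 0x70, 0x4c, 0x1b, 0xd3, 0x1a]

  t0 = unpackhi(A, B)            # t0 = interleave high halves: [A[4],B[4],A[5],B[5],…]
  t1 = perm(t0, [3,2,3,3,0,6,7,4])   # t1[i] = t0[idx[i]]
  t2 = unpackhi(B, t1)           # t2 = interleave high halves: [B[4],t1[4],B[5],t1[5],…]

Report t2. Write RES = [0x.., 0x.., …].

t0 = [0x2a, 0x4c, 0xa6, 0x1b, 0x4f, 0xd3, 0x22, 0x1a]
t1 = [0x1b, 0xa6, 0x1b, 0x1b, 0x2a, 0x22, 0x1a, 0x4f]
t2 = [0x4c, 0x2a, 0x1b, 0x22, 0xd3, 0x1a, 0x1a, 0x4f]

RES = [0x4c, 0x2a, 0x1b, 0x22, 0xd3, 0x1a, 0x1a, 0x4f]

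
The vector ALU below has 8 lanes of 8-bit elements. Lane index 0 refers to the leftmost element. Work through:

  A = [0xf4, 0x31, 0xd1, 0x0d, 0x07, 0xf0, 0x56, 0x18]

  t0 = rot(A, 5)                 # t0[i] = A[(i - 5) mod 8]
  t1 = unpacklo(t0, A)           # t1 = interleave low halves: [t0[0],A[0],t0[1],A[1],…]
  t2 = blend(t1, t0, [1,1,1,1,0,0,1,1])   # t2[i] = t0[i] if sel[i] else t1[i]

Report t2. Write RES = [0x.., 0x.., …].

  t0: 0d 07 f0 56 18 f4 31 d1
  t1: 0d f4 07 31 f0 d1 56 0d
  t2: 0d 07 f0 56 f0 d1 31 d1

RES = [ 0x0d  0x07  0xf0  0x56  0xf0  0xd1  0x31  0xd1 ]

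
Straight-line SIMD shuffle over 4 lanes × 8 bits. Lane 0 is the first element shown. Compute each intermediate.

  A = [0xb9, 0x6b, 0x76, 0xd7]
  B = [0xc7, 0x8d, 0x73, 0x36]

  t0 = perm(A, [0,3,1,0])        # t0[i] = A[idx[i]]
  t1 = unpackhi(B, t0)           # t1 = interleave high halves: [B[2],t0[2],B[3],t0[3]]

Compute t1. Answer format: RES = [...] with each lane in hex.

RES = [0x73, 0x6b, 0x36, 0xb9]

t0 = [0xb9, 0xd7, 0x6b, 0xb9]
t1 = [0x73, 0x6b, 0x36, 0xb9]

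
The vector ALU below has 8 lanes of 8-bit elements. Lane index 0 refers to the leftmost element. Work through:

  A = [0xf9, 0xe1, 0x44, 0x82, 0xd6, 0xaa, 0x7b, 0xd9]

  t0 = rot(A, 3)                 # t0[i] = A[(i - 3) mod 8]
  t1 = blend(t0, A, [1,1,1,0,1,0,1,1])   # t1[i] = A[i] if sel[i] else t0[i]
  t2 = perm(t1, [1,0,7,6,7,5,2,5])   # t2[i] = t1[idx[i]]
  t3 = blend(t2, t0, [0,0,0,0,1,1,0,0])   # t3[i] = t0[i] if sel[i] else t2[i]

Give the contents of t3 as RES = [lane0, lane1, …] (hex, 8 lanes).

→ t0 |aa|7b|d9|f9|e1|44|82|d6|
→ t1 |f9|e1|44|f9|d6|44|7b|d9|
→ t2 |e1|f9|d9|7b|d9|44|44|44|
→ t3 |e1|f9|d9|7b|e1|44|44|44|

RES = [0xe1, 0xf9, 0xd9, 0x7b, 0xe1, 0x44, 0x44, 0x44]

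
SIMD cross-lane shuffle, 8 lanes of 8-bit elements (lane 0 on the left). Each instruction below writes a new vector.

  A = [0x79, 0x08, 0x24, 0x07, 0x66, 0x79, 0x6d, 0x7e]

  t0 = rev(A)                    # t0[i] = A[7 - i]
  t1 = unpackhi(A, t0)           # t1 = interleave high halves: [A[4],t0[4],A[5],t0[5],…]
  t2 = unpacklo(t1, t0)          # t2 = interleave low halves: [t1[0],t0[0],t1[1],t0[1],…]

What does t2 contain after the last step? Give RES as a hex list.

  t0: 7e 6d 79 66 07 24 08 79
  t1: 66 07 79 24 6d 08 7e 79
  t2: 66 7e 07 6d 79 79 24 66

RES = [ 0x66  0x7e  0x07  0x6d  0x79  0x79  0x24  0x66 ]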